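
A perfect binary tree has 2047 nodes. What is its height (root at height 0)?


For a perfect binary tree of height h: n = 2^(h+1) - 1, so h = log2(n+1) - 1.
  n + 1 = 2048 = 2^11
  log2(2048) = 11
  height = 11 - 1 = 10


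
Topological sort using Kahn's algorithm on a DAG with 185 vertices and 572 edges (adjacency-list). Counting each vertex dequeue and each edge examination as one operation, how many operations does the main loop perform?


Kahn's algorithm:
  1. Compute in-degrees: O(V + E)
  2. Process queue: each vertex dequeued once (O(V))
     each edge examined once (O(E))
Total = V + E = 185 + 572 = 757


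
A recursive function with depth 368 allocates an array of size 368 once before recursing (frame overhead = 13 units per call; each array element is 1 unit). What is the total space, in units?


Array allocation: 368 units (allocated once)
Stack frames: 368 deep * 13 per frame = 4784 units
Total = 368 + 4784 = 5152


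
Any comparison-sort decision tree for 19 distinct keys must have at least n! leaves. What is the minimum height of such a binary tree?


A binary decision tree of height h has at most 2^h leaves and needs at least n! of them, so h >= ceil(log2(n!)).
Compute 19! as a running product:
  x2 = 2, x3 = 6, x4 = 24, x5 = 120
  x6 = 720, x7 = 5040, x8 = 40320, x9 = 362880
  x10 = 3628800, x11 = 39916800, x12 = 479001600, x13 = 6227020800
  x14 = 87178291200, x15 = 1307674368000, x16 = 20922789888000, x17 = 355687428096000
  x18 = 6402373705728000, x19 = 121645100408832000
19! = 121645100408832000
Bracket between powers of 2:
  2^56 = 72057594037927936 < 121645100408832000 <= 144115188075855872 = 2^57
So ceil(log2(19!)) = 57


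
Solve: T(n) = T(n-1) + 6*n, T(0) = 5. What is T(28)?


Expanding the recurrence:
T(28) = T(27) + 6*28
       = T(26) + 6*27 + 6*28
       ...
       = T(0) + 6*(1 + 2 + ... + 28)
       = 5 + 6 * 28*29/2
       = 5 + 6 * 406
       = 5 + 2436 = 2441


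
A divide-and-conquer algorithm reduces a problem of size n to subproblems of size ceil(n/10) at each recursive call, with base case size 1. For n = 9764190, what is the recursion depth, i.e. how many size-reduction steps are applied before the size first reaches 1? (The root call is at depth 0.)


Each step divides the size by 10 (rounding up); after k steps the size is ceil(n/10^k), which equals 1 exactly when 10^k >= n.
So the depth is the smallest k with 10^k >= 9764190, i.e. ceil(log_10(9764190)).
10^6 = 1000000 < 9764190 <= 10000000 = 10^7
Recursion depth = 7


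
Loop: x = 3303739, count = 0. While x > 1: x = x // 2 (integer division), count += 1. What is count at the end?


The variable x halves each step:
x = 3303739 -> 1651869 -> 825934 -> 412967 -> 206483 -> 103241 -> 51620 -> 25810 -> 12905 -> 6452 -> 3226 -> 1613 -> 806 -> 403 -> 201 -> 100 -> 50 -> 25 -> 12 -> 6 -> 3 -> 1
Number of halvings = floor(log2(3303739)) = 21


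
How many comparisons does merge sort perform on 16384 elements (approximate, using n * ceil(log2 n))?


Recursion depth: ceil(log2(16384)) = 14
Each recursion level merges n = 16384 elements
Total = 16384 * 14 = 229376


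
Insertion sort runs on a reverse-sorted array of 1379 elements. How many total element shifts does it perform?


Sum of shifts = 1 + 2 + 3 + ... + 1378
= 1379 * 1378 / 2
= 1900262 / 2
= 950131


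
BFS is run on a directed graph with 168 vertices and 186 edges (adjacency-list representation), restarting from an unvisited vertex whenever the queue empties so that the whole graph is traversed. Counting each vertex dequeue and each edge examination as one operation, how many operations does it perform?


A full BFS traversal dequeues each vertex exactly once and examines each directed edge exactly once.
V = 168 (vertex processing cost)
E = 186 (edge examination cost)
Total operations proportional to V + E = 168 + 186 = 354


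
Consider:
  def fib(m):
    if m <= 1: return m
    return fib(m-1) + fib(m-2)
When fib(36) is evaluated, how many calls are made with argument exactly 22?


Let N(m) = number of times fib(m) is called while evaluating fib(36).
N(36) = 1 (the initial call).
N(35) = 1 (only fib(36) calls it).
For 1 <= m <= 34: fib(m) is called by fib(m+1) and fib(m+2), so
  N(m) = N(m+1) + N(m+2).
fib(0) is called only by fib(2), so N(0) = N(2).
Walk down from m=36:
  N(36)=1, N(35)=1, N(34)=2, N(33)=3, N(32)=5, N(31)=8, N(30)=13, N(29)=21, N(28)=34, N(27)=55, N(26)=89, N(25)=144, N(24)=233, N(23)=377, N(22)=610
N(22) = 610


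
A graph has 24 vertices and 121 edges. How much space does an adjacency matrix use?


Adjacency matrix: V x V grid of entries
Space = V^2 = 24^2 = 24 * 24 = 576


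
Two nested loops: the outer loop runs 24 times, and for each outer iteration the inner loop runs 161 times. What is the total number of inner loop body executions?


Outer loop: 24 iterations
Inner loop: 161 iterations per outer iteration
Total = 24 * 161 = 3864


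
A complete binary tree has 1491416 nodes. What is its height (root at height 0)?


In a complete binary tree, level k holds nodes 2^k .. 2^(k+1)-1 (1-indexed).
Height = floor(log2(n)) = floor(log2(1491416)) = 20
Check: 2^20 = 1048576 <= 1491416 < 2097152 = 2^21


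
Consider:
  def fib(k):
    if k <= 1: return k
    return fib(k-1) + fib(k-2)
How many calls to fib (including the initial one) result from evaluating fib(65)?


Let C(m) = total calls to evaluate fib(m). Then C(0)=C(1)=1, and
C(m) = 1 + C(m-1) + C(m-2) for m >= 2.
Build the table (each entry = 1 + previous two):
  C(0) = 1
  C(1) = 1
  C(2) = 1 + 1 + 1 = 3
  C(3) = 1 + 3 + 1 = 5
  C(4) = 1 + 5 + 3 = 9
  C(5) = 1 + 9 + 5 = 15
  C(6) = 1 + 15 + 9 = 25
  C(7) = 1 + 25 + 15 = 41
  C(8) = 1 + 41 + 25 = 67
  C(9) = 1 + 67 + 41 = 109
  C(10) = 1 + 109 + 67 = 177
  C(11) = 1 + 177 + 109 = 287
  C(12) = 1 + 287 + 177 = 465
  C(13) = 1 + 465 + 287 = 753
  C(14) = 1 + 753 + 465 = 1219
  C(15) = 1 + 1219 + 753 = 1973
  C(16) = 1 + 1973 + 1219 = 3193
  C(17) = 1 + 3193 + 1973 = 5167
  C(18) = 1 + 5167 + 3193 = 8361
  C(19) = 1 + 8361 + 5167 = 13529
  C(20) = 1 + 13529 + 8361 = 21891
  C(21) = 1 + 21891 + 13529 = 35421
  C(22) = 1 + 35421 + 21891 = 57313
  C(23) = 1 + 57313 + 35421 = 92735
  C(24) = 1 + 92735 + 57313 = 150049
  C(25) = 1 + 150049 + 92735 = 242785
  C(26) = 1 + 242785 + 150049 = 392835
  C(27) = 1 + 392835 + 242785 = 635621
  C(28) = 1 + 635621 + 392835 = 1028457
  C(29) = 1 + 1028457 + 635621 = 1664079
  C(30) = 1 + 1664079 + 1028457 = 2692537
  C(31) = 1 + 2692537 + 1664079 = 4356617
  C(32) = 1 + 4356617 + 2692537 = 7049155
  C(33) = 1 + 7049155 + 4356617 = 11405773
  C(34) = 1 + 11405773 + 7049155 = 18454929
  C(35) = 1 + 18454929 + 11405773 = 29860703
  C(36) = 1 + 29860703 + 18454929 = 48315633
  C(37) = 1 + 48315633 + 29860703 = 78176337
  C(38) = 1 + 78176337 + 48315633 = 126491971
  C(39) = 1 + 126491971 + 78176337 = 204668309
  C(40) = 1 + 204668309 + 126491971 = 331160281
  C(41) = 1 + 331160281 + 204668309 = 535828591
  C(42) = 1 + 535828591 + 331160281 = 866988873
  C(43) = 1 + 866988873 + 535828591 = 1402817465
  C(44) = 1 + 1402817465 + 866988873 = 2269806339
  C(45) = 1 + 2269806339 + 1402817465 = 3672623805
  C(46) = 1 + 3672623805 + 2269806339 = 5942430145
  C(47) = 1 + 5942430145 + 3672623805 = 9615053951
  C(48) = 1 + 9615053951 + 5942430145 = 15557484097
  C(49) = 1 + 15557484097 + 9615053951 = 25172538049
  C(50) = 1 + 25172538049 + 15557484097 = 40730022147
  C(51) = 1 + 40730022147 + 25172538049 = 65902560197
  C(52) = 1 + 65902560197 + 40730022147 = 106632582345
  C(53) = 1 + 106632582345 + 65902560197 = 172535142543
  C(54) = 1 + 172535142543 + 106632582345 = 279167724889
  C(55) = 1 + 279167724889 + 172535142543 = 451702867433
  C(56) = 1 + 451702867433 + 279167724889 = 730870592323
  C(57) = 1 + 730870592323 + 451702867433 = 1182573459757
  C(58) = 1 + 1182573459757 + 730870592323 = 1913444052081
  C(59) = 1 + 1913444052081 + 1182573459757 = 3096017511839
  C(60) = 1 + 3096017511839 + 1913444052081 = 5009461563921
  C(61) = 1 + 5009461563921 + 3096017511839 = 8105479075761
  C(62) = 1 + 8105479075761 + 5009461563921 = 13114940639683
  C(63) = 1 + 13114940639683 + 8105479075761 = 21220419715445
  C(64) = 1 + 21220419715445 + 13114940639683 = 34335360355129
  C(65) = 1 + 34335360355129 + 21220419715445 = 55555780070575
Total calls for fib(65) = 55555780070575


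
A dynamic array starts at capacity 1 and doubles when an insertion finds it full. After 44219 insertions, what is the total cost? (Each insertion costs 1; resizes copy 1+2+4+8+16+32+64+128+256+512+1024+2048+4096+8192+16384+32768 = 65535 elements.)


Insertion cost: 44219 (one per element)
Resizes occur just before inserting elements 2, 3, 5, 9, ...
Elements copied at each resize: 1 + 2 + 4 + 8 + 16 + 32 + 64 + 128 + 256 + 512 + 1024 + 2048 + 4096 + 8192 + 16384 + 32768
Sum of copies = 65535 (geometric series: 2^k - 1)
Total = 44219 + 65535 = 109754


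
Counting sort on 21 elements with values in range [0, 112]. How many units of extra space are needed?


Output array size: 21 (to store sorted result)
Count array size: 113 (one slot per possible value, range 0 to 112)
Total extra space = 21 + 113 = 134


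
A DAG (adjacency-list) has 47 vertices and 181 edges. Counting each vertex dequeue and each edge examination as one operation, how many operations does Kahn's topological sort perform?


V = 47 (vertex processing)
E = 181 (edge processing)
V + E = 47 + 181 = 228


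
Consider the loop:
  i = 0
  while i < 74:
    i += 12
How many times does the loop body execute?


Starting at i = 0, each iteration adds 12.
Iterations until i >= 74:
  Iteration 1: i = 0 -> i = 12
  Iteration 2: i = 12 -> i = 24
  Iteration 3: i = 24 -> i = 36
  Iteration 4: i = 36 -> i = 48
  Iteration 5: i = 48 -> i = 60
  Iteration 6: i = 60 -> i = 72
  Iteration 7: i = 72 -> i = 84
Total iterations = ceil(74/12) = 7


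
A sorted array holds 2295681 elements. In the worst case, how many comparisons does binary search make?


Halving sequence: 2295681 -> 1147840 -> 573920 -> 286960 -> 143480 -> 71740 -> 35870 -> 17935 -> 8967 -> 4483 -> 2241 -> 1120 -> 560 -> 280 -> 140 -> 70 -> 35 -> 17 -> 8 -> 4 -> 2 -> 1
Number of halvings = 21
Max comparisons = 21 + 1 = 22


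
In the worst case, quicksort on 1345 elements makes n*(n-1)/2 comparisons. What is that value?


Sum of comparisons per partition:
1344 + 1343 + ... + 1 + 0
= 1345 * (1345 - 1) / 2
= 1345 * 1344 / 2
= 903840


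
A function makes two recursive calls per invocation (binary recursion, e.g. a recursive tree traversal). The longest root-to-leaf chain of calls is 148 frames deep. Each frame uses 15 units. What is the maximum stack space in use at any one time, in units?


Binary recursion: the two calls run one after the other, so only one root-to-leaf chain of frames is on the stack at a time.
Maximum depth (longest chain) = 148 frames
Each frame = 15 units
Max stack space = 148 * 15 = 2220


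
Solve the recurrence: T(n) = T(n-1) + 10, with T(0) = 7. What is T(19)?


Unrolling the recurrence:
T(19) = T(18) + 10
       = T(17) + 10 + 10
       = T(16) + 10*3
       ...
       = T(0) + 10*19
       = 7 + 190 = 197


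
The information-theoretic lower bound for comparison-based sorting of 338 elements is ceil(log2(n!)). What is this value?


A binary decision tree of height h has at most 2^h leaves and needs at least n! of them, so h >= ceil(log2(n!)).
338! is far too large to multiply out, so use Stirling's series:
  ln(n!) ~ n ln n - n + (1/2) ln(2 pi n) + 1/(12n)  (error below 1/(360 n^3), negligible here)
  ln(338) = 5.8230459
  n ln n = 338 * 5.8230459 = 1968.1895
  (1/2) ln(2 pi * 338) = (1/2) ln(2123.7166) = 3.8305
  1/(12*338) = 0.0002
  ln(338!) ~ 1968.1895 - 338 + 3.8305 + 0.0002 = 1634.0202
Convert to base 2: log2(338!) = 1634.0202 / ln 2 = 1634.0202 / 0.69314718 = 2357.3928
ceil(2357.3928) = 2358


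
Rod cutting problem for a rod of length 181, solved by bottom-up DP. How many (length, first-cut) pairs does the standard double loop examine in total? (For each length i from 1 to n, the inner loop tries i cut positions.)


For each subproblem length i = 1..181, the inner loop considers i possible first cuts.
Total = 1 + 2 + ... + 181
= 181*(181+1)/2
= 181*182/2 = 16471


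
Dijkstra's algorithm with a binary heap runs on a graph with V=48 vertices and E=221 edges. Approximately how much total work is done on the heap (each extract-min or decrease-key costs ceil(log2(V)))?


Dijkstra with a binary heap: each vertex is extracted once, each edge may relax once.
Each heap operation costs O(log V).
V + E = 48 + 221 = 269
ceil(log2(48)) = 6 (since 2^5 = 32 < 48 <= 64 = 2^6)
Total heap work = (V+E) * ceil(log2(V)) = 269 * 6 = 1614


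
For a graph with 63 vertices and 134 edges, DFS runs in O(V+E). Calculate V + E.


A full DFS traversal visits each vertex once and examines each edge once.
V = 63
E = 134
Sum = 63 + 134 = 197


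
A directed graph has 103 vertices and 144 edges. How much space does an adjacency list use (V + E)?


Adjacency list: one list head per vertex + one entry per edge
Vertex heads: 103
Edge entries: 144
Total = 103 + 144 = 247


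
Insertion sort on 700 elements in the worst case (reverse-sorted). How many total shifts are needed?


In the worst case (reverse-sorted), each element shifts past all previous:
  Element 1: 1 shifts
  Element 2: 2 shifts
  Element 3: 3 shifts
  Element 4: 4 shifts
  Element 5: 5 shifts
  ...
  Element 699: 699 shifts
Total = 1 + 2 + ... + 699
= 700*(700-1)/2 = 244650


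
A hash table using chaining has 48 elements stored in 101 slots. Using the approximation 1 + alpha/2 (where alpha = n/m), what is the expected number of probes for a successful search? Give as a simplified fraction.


Load factor alpha = n/m = 48/101
Expected probes = 1 + alpha/2 = 1 + 48/(2*101)
= 1 + 48/202
= 202/202 + 48/202
= 250/202
Simplify: 125/101


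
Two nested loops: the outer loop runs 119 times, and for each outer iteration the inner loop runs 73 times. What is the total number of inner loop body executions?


Outer loop: 119 iterations
Inner loop: 73 iterations per outer iteration
Total = 119 * 73 = 8687


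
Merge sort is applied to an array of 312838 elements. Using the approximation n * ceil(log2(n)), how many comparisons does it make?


Merge sort divides the array into halves recursively.
Number of levels = ceil(log2(312838)) = 19
At each level, approximately n = 312838 comparisons are needed for merging.
Total comparisons ~ n * ceil(log2(n)) = 312838 * 19 = 5943922


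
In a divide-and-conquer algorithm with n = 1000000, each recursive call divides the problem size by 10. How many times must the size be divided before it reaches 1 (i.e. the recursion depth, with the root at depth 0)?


Number of divisions = log_10(1000000)
Sizes: 1000000 -> 100000 -> 10000 -> 1000 -> 100 -> 10 -> 1 (6 divisions)
Recursion depth = 6


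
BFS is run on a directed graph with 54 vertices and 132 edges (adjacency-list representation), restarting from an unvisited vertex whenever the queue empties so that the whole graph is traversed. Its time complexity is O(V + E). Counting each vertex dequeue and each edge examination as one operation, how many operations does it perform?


A full BFS traversal dequeues each vertex exactly once and examines each directed edge exactly once.
V = 54 (vertex processing cost)
E = 132 (edge examination cost)
Total operations proportional to V + E = 54 + 132 = 186


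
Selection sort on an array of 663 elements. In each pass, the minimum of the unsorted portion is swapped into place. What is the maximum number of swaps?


Selection sort performs one swap per pass:
  Pass 1: find min in positions 0 to 662, swap with position 0
  Pass 2: find min in positions 1 to 662, swap with position 1
  Pass 3: find min in positions 2 to 662, swap with position 2
  Pass 4: find min in positions 3 to 662, swap with position 3
  Pass 5: find min in positions 4 to 662, swap with position 4
  ... (657 more passes)
Total passes (and swaps) = n - 1 = 663 - 1 = 662


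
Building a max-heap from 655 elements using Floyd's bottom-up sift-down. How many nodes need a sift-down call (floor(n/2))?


In a heap of 655 elements (0-indexed array):
  Last element index: 654
  Parent of last element: floor((654 - 1) / 2) = 326
  Internal nodes: indices 0 to 326
  Count = floor(655/2) = 327


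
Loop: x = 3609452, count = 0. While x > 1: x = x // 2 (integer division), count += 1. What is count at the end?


The variable x halves each step:
x = 3609452 -> 1804726 -> 902363 -> 451181 -> 225590 -> 112795 -> 56397 -> 28198 -> 14099 -> 7049 -> 3524 -> 1762 -> 881 -> 440 -> 220 -> 110 -> 55 -> 27 -> 13 -> 6 -> 3 -> 1
Number of halvings = floor(log2(3609452)) = 21


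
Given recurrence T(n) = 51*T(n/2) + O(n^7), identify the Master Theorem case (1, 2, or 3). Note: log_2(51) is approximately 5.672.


Master Theorem parameters: a=51, b=2, c=7
log_b(a) = 5.672
Compare b^c with a: 2^7 = 128 > 51, so c > log_b(a).
Comparing c=7 vs log_b(a)=5.672:
7 > 5.672 => Case 3
Result: T(n) = O(n^7)
Master Theorem case = 3


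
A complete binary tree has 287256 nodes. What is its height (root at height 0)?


In a complete binary tree, level k holds nodes 2^k .. 2^(k+1)-1 (1-indexed).
Height = floor(log2(n)) = floor(log2(287256)) = 18
Check: 2^18 = 262144 <= 287256 < 524288 = 2^19


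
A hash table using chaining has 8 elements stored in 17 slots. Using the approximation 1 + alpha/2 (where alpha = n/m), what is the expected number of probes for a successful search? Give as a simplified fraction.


Load factor alpha = n/m = 8/17
Expected probes = 1 + alpha/2 = 1 + 8/(2*17)
= 1 + 8/34
= 34/34 + 8/34
= 42/34
Simplify: 21/17


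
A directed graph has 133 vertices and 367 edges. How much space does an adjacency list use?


Adjacency list: one list head per vertex + one entry per edge
Vertex heads: 133
Edge entries: 367
Total = 133 + 367 = 500


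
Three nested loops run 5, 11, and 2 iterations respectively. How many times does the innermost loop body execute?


Loop 1 (outermost): 5 iterations
Loop 2 (middle): 11 iterations per outer
Loop 3 (innermost): 2 iterations per middle
Total = 5 * 11 * 2 = 110


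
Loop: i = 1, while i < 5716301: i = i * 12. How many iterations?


i multiplies by 12 each step:
i = 1 -> 12 -> 144 -> 1728 -> 20736 -> 248832 -> 2985984 -> 35831808 (stop)
Iterations = ceil(log_12(5716301)) = 7


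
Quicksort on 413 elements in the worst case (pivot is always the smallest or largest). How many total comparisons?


In the worst case, each partition step picks the worst pivot:
  Partition 1: 412 comparisons (n-1 elements to compare)
  Partition 2: 411 comparisons
  Partition 3: 410 comparisons
  Partition 4: 409 comparisons
  Partition 5: 408 comparisons
  ...
  Last partition: 0 comparisons
Total = (n-1) + (n-2) + ... + 1 + 0 = n*(n-1)/2
= 413*412/2 = 85078


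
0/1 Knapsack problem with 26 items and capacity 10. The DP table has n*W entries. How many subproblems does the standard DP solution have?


The DP table is indexed by (item, capacity).
Rows: 26 items
Columns: 10 capacity values (1 to W)
Total subproblems = 26 * 10 = 260


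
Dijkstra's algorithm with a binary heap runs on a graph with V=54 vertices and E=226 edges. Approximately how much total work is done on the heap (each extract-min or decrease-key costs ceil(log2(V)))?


Dijkstra with a binary heap: each vertex is extracted once, each edge may relax once.
Each heap operation costs O(log V).
V + E = 54 + 226 = 280
ceil(log2(54)) = 6 (since 2^5 = 32 < 54 <= 64 = 2^6)
Total heap work = (V+E) * ceil(log2(V)) = 280 * 6 = 1680


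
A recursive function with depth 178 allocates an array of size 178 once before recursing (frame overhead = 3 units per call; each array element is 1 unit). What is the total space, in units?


Array allocation: 178 units (allocated once)
Stack frames: 178 deep * 3 per frame = 534 units
Total = 178 + 534 = 712


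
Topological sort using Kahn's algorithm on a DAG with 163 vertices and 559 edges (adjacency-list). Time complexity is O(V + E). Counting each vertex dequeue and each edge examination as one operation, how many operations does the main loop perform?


Kahn's algorithm:
  1. Compute in-degrees: O(V + E)
  2. Process queue: each vertex dequeued once (O(V))
     each edge examined once (O(E))
Total = V + E = 163 + 559 = 722


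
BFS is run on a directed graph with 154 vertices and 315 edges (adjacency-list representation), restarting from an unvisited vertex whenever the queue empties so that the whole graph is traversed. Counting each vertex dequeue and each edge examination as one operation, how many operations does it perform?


A full BFS traversal dequeues each vertex exactly once and examines each directed edge exactly once.
V = 154 (vertex processing cost)
E = 315 (edge examination cost)
Total operations proportional to V + E = 154 + 315 = 469


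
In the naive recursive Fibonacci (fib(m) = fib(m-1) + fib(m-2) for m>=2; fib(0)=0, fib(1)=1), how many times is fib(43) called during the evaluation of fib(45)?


Let N(m) = number of times fib(m) is called while evaluating fib(45).
N(45) = 1 (the initial call).
N(44) = 1 (only fib(45) calls it).
For 1 <= m <= 43: fib(m) is called by fib(m+1) and fib(m+2), so
  N(m) = N(m+1) + N(m+2).
fib(0) is called only by fib(2), so N(0) = N(2).
Walk down from m=45:
  N(45)=1, N(44)=1, N(43)=2
N(43) = 2


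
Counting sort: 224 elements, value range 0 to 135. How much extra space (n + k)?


n = 224 (output array)
k = 136 (count array for 136 distinct values)
Extra space = 224 + 136 = 360


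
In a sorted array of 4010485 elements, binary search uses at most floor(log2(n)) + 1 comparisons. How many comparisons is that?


Halving sequence: 4010485 -> 2005242 -> 1002621 -> 501310 -> 250655 -> 125327 -> 62663 -> 31331 -> 15665 -> 7832 -> 3916 -> 1958 -> 979 -> 489 -> 244 -> 122 -> 61 -> 30 -> 15 -> 7 -> 3 -> 1
Number of halvings = 21
Max comparisons = 21 + 1 = 22


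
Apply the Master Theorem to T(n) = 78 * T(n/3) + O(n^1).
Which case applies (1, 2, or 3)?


The Master Theorem: T(n) = a*T(n/b) + O(n^c)
  a = 78, b = 3, c = 1
log_b(a) = log_3(78) ~ 3.966
Compare b^c with a: 3^1 = 3 < 78, so c < log_b(a).
Since c < log_b(a), Case 1 applies.
T(n) = O(n^(log_3 78)) ~ O(n^3.966)
Master Theorem case = 1


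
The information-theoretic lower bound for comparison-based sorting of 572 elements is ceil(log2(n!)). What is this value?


A binary decision tree of height h has at most 2^h leaves and needs at least n! of them, so h >= ceil(log2(n!)).
572! is far too large to multiply out, so use Stirling's series:
  ln(n!) ~ n ln n - n + (1/2) ln(2 pi n) + 1/(12n)  (error below 1/(360 n^3), negligible here)
  ln(572) = 6.3491390
  n ln n = 572 * 6.3491390 = 3631.7075
  (1/2) ln(2 pi * 572) = (1/2) ln(3593.9820) = 4.0935
  1/(12*572) = 0.0001
  ln(572!) ~ 3631.7075 - 572 + 4.0935 + 0.0001 = 3063.8011
Convert to base 2: log2(572!) = 3063.8011 / ln 2 = 3063.8011 / 0.69314718 = 4420.1307
ceil(4420.1307) = 4421


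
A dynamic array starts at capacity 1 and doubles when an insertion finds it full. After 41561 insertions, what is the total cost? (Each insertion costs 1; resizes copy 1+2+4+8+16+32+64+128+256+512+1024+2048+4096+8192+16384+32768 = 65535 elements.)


Insertion cost: 41561 (one per element)
Resizes occur just before inserting elements 2, 3, 5, 9, ...
Elements copied at each resize: 1 + 2 + 4 + 8 + 16 + 32 + 64 + 128 + 256 + 512 + 1024 + 2048 + 4096 + 8192 + 16384 + 32768
Sum of copies = 65535 (geometric series: 2^k - 1)
Total = 41561 + 65535 = 107096


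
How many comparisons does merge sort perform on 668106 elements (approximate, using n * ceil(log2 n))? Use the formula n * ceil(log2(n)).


Recursion depth: ceil(log2(668106)) = 20
Each recursion level merges n = 668106 elements
Total = 668106 * 20 = 13362120


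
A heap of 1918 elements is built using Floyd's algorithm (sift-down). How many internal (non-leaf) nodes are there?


Leaf nodes occupy roughly half the array.
Sift-down is called for each internal node, starting from the last one.
Internal nodes = floor(n/2) = floor(1918/2) = 959


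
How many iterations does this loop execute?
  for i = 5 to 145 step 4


The loop variable i takes values starting at 5 and increments by 4 each iteration.
Sequence: i = 5, 9, 13, 17, 21, 25, 29, 33, 37, ...
The upper bound 145 is inclusive, so the count is floor((last - first) / step) + 1:
floor((145 - 5) / 4) + 1 = floor(140/4) + 1 = 35 + 1 = 36


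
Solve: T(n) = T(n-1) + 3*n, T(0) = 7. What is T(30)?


Expanding the recurrence:
T(30) = T(29) + 3*30
       = T(28) + 3*29 + 3*30
       ...
       = T(0) + 3*(1 + 2 + ... + 30)
       = 7 + 3 * 30*31/2
       = 7 + 3 * 465
       = 7 + 1395 = 1402


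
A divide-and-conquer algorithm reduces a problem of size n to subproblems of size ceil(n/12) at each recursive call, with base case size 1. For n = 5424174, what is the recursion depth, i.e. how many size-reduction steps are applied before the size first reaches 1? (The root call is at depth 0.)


Each step divides the size by 12 (rounding up); after k steps the size is ceil(n/12^k), which equals 1 exactly when 12^k >= n.
So the depth is the smallest k with 12^k >= 5424174, i.e. ceil(log_12(5424174)).
12^6 = 2985984 < 5424174 <= 35831808 = 12^7
Recursion depth = 7


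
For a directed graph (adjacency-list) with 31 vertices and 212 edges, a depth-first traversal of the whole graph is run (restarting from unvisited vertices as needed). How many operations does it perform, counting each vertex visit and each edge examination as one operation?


A full DFS traversal visits each vertex once and examines each edge once.
V = 31
E = 212
Sum = 31 + 212 = 243


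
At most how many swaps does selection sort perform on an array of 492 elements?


Each of the 491 passes places one element in its final position.
Pass 1: swap minimum into position 0
Pass 2: swap minimum of remaining into position 1
...
Pass 491: last two elements, one swap
Maximum swaps = 492 - 1 = 491


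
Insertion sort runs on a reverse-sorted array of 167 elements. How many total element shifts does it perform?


Sum of shifts = 1 + 2 + 3 + ... + 166
= 167 * 166 / 2
= 27722 / 2
= 13861


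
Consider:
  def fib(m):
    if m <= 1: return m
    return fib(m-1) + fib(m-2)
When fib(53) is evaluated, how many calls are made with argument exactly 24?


Let N(m) = number of times fib(m) is called while evaluating fib(53).
N(53) = 1 (the initial call).
N(52) = 1 (only fib(53) calls it).
For 1 <= m <= 51: fib(m) is called by fib(m+1) and fib(m+2), so
  N(m) = N(m+1) + N(m+2).
fib(0) is called only by fib(2), so N(0) = N(2).
Walk down from m=53:
  N(53)=1, N(52)=1, N(51)=2, N(50)=3, N(49)=5, N(48)=8, N(47)=13, N(46)=21, N(45)=34, N(44)=55, N(43)=89, N(42)=144, N(41)=233, N(40)=377, N(39)=610, N(38)=987, N(37)=1597, N(36)=2584, N(35)=4181, N(34)=6765, N(33)=10946, N(32)=17711, N(31)=28657, N(30)=46368, N(29)=75025, N(28)=121393, N(27)=196418, N(26)=317811, N(25)=514229, N(24)=832040
N(24) = 832040


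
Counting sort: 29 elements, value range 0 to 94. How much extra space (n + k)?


n = 29 (output array)
k = 95 (count array for 95 distinct values)
Extra space = 29 + 95 = 124


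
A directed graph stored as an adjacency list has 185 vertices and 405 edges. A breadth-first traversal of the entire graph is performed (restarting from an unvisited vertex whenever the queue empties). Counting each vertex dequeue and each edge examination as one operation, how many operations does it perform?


A full BFS traversal dequeues each vertex once and examines each edge once.
Vertex visits: 185
Edge visits: 405
V + E = 185 + 405 = 590


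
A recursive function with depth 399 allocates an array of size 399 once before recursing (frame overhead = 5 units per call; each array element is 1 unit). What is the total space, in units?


Array allocation: 399 units (allocated once)
Stack frames: 399 deep * 5 per frame = 1995 units
Total = 399 + 1995 = 2394


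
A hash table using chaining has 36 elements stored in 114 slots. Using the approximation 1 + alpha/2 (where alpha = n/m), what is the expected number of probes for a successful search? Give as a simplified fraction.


Load factor alpha = n/m = 36/114
Expected probes = 1 + alpha/2 = 1 + 36/(2*114)
= 1 + 36/228
= 228/228 + 36/228
= 264/228
Simplify: 22/19


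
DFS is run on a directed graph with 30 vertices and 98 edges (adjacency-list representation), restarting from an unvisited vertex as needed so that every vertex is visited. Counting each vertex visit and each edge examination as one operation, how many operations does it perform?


A full DFS traversal processes each vertex exactly once (push/pop on stack).
Each directed edge is examined once.
V = 30, E = 98
V + E = 128


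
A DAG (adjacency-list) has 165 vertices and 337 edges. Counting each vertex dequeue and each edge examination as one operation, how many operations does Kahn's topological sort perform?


V = 165 (vertex processing)
E = 337 (edge processing)
V + E = 165 + 337 = 502


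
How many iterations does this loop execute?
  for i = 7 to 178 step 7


The loop variable i takes values starting at 7 and increments by 7 each iteration.
Sequence: i = 7, 14, 21, 28, 35, 42, 49, 56, 63, ...
The upper bound 178 is inclusive, so the count is floor((last - first) / step) + 1:
floor((178 - 7) / 7) + 1 = floor(171/7) + 1 = 24 + 1 = 25


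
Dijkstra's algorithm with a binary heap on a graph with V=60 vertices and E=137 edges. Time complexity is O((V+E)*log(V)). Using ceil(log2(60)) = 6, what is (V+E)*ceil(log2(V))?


Dijkstra with a binary heap: each vertex is extracted once, each edge may relax once.
Each heap operation costs O(log V).
V + E = 60 + 137 = 197
ceil(log2(60)) = 6 (since 2^5 = 32 < 60 <= 64 = 2^6)
Total heap work = (V+E) * ceil(log2(V)) = 197 * 6 = 1182


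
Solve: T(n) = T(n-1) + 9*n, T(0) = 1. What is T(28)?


Expanding the recurrence:
T(28) = T(27) + 9*28
       = T(26) + 9*27 + 9*28
       ...
       = T(0) + 9*(1 + 2 + ... + 28)
       = 1 + 9 * 28*29/2
       = 1 + 9 * 406
       = 1 + 3654 = 3655


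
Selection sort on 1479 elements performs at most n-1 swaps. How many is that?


Each of the 1478 passes places one element in its final position.
Pass 1: swap minimum into position 0
Pass 2: swap minimum of remaining into position 1
...
Pass 1478: last two elements, one swap
Maximum swaps = 1479 - 1 = 1478


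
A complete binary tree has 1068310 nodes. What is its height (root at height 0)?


In a complete binary tree, level k holds nodes 2^k .. 2^(k+1)-1 (1-indexed).
Height = floor(log2(n)) = floor(log2(1068310)) = 20
Check: 2^20 = 1048576 <= 1068310 < 2097152 = 2^21


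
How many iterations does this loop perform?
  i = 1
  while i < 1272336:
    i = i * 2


The loop variable doubles each iteration:
i = 1 -> 2 -> 4 -> 8 -> 16 -> 32 -> 64 -> 128 -> 256 -> 512 -> 1024 -> 2048 -> 4096 -> 8192 -> 16384 -> 32768 -> 65536 -> 131072 -> 262144 -> 524288 -> 1048576 -> 2097152 (stop, 2097152 >= 1272336)
Number of doublings = ceil(log2(1272336)) = 21


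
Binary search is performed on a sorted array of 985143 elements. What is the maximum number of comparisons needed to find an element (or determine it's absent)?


Binary search halves the search space each comparison:
  Step 1: search space = 985143 -> 492571
  Step 2: search space = 492571 -> 246285
  Step 3: search space = 246285 -> 123142
  Step 4: search space = 123142 -> 61571
  Step 5: search space = 61571 -> 30785
  Step 6: search space = 30785 -> 15392
  Step 7: search space = 15392 -> 7696
  Step 8: search space = 7696 -> 3848
  Step 9: search space = 3848 -> 1924
  Step 10: search space = 1924 -> 962
  Step 11: search space = 962 -> 481
  Step 12: search space = 481 -> 240
  Step 13: search space = 240 -> 120
  Step 14: search space = 120 -> 60
  Step 15: search space = 60 -> 30
  Step 16: search space = 30 -> 15
  Step 17: search space = 15 -> 7
  Step 18: search space = 7 -> 3
  Step 19: search space = 3 -> 1
  Step 20: search space = 1 (final check)
Maximum comparisons = floor(log2(985143)) + 1 = 19 + 1 = 20


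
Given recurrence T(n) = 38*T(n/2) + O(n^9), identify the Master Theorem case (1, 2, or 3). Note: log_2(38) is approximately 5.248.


Master Theorem parameters: a=38, b=2, c=9
log_b(a) = 5.248
Compare b^c with a: 2^9 = 512 > 38, so c > log_b(a).
Comparing c=9 vs log_b(a)=5.248:
9 > 5.248 => Case 3
Result: T(n) = O(n^9)
Master Theorem case = 3


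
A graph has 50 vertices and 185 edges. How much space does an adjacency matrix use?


Adjacency matrix: V x V grid of entries
Space = V^2 = 50^2 = 50 * 50 = 2500


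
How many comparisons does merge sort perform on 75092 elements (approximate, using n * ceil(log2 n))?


Recursion depth: ceil(log2(75092)) = 17
Each recursion level merges n = 75092 elements
Total = 75092 * 17 = 1276564


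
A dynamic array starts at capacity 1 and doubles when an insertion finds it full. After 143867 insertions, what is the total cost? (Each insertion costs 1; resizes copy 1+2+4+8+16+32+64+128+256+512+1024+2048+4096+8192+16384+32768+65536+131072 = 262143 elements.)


Insertion cost: 143867 (one per element)
Resizes occur just before inserting elements 2, 3, 5, 9, ...
Elements copied at each resize: 1 + 2 + 4 + 8 + 16 + 32 + 64 + 128 + 256 + 512 + 1024 + 2048 + 4096 + 8192 + 16384 + 32768 + 65536 + 131072
Sum of copies = 262143 (geometric series: 2^k - 1)
Total = 143867 + 262143 = 406010


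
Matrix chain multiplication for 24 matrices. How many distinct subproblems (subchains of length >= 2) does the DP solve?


Subproblems are indexed by (i, j) where i < j.
Number of such pairs = n*(n-1)/2
= 24 * 23 / 2
= 276


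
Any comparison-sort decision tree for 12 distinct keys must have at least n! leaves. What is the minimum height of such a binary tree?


A binary decision tree of height h has at most 2^h leaves and needs at least n! of them, so h >= ceil(log2(n!)).
Compute 12! as a running product:
  x2 = 2, x3 = 6, x4 = 24, x5 = 120
  x6 = 720, x7 = 5040, x8 = 40320, x9 = 362880
  x10 = 3628800, x11 = 39916800, x12 = 479001600
12! = 479001600
Bracket between powers of 2:
  2^28 = 268435456 < 479001600 <= 536870912 = 2^29
So ceil(log2(12!)) = 29


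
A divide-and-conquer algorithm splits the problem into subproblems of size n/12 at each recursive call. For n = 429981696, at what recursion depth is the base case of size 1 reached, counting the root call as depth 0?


At each depth, the problem size is divided by 12:
  Depth 0: problem size = 429981696
  Depth 1: problem size = 35831808
  Depth 2: problem size = 2985984
  Depth 3: problem size = 248832
  Depth 4: problem size = 20736
  Depth 5: problem size = 1728
  Depth 6: problem size = 144
  Depth 7: problem size = 12
  Depth 8: problem size = 1 (base case)
The base case is reached at depth log_12(429981696) = 8 (the tree has 9 levels counting depth 0, but the depth asked for is 8).
Recursion depth = 8


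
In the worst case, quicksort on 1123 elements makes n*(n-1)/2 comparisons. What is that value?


Sum of comparisons per partition:
1122 + 1121 + ... + 1 + 0
= 1123 * (1123 - 1) / 2
= 1123 * 1122 / 2
= 630003


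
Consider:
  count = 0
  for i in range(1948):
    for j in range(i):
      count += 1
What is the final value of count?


For each i, the inner loop runs i times:
  i=0: inner runs 0 times
  i=1: inner runs 1 time
  i=2: inner runs 2 times
  i=3: inner runs 3 times
  i=4: inner runs 4 times
  i=5: inner runs 5 times
  i=6: inner runs 6 times
  i=7: inner runs 7 times
  ...
Total = 0 + 1 + 2 + ... + 1947 = 1948*(1948-1)/2 = 1896378


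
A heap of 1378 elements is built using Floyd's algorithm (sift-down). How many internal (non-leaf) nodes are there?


Leaf nodes occupy roughly half the array.
Sift-down is called for each internal node, starting from the last one.
Internal nodes = floor(n/2) = floor(1378/2) = 689


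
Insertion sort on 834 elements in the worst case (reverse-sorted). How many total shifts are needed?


In the worst case (reverse-sorted), each element shifts past all previous:
  Element 1: 1 shifts
  Element 2: 2 shifts
  Element 3: 3 shifts
  Element 4: 4 shifts
  Element 5: 5 shifts
  ...
  Element 833: 833 shifts
Total = 1 + 2 + ... + 833
= 834*(834-1)/2 = 347361


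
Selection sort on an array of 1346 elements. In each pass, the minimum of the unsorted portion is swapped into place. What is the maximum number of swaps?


Selection sort performs one swap per pass:
  Pass 1: find min in positions 0 to 1345, swap with position 0
  Pass 2: find min in positions 1 to 1345, swap with position 1
  Pass 3: find min in positions 2 to 1345, swap with position 2
  Pass 4: find min in positions 3 to 1345, swap with position 3
  Pass 5: find min in positions 4 to 1345, swap with position 4
  ... (1340 more passes)
Total passes (and swaps) = n - 1 = 1346 - 1 = 1345


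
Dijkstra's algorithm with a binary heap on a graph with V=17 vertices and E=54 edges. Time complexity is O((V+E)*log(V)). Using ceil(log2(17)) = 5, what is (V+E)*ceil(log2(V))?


Dijkstra with a binary heap: each vertex is extracted once, each edge may relax once.
Each heap operation costs O(log V).
V + E = 17 + 54 = 71
ceil(log2(17)) = 5 (since 2^4 = 16 < 17 <= 32 = 2^5)
Total heap work = (V+E) * ceil(log2(V)) = 71 * 5 = 355


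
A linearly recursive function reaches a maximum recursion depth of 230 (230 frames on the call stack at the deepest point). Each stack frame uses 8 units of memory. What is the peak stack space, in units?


Maximum recursion depth = 230 frames
Memory per frame = 8 units
Total stack space = depth * frame_size
= 230 * 8 = 1840


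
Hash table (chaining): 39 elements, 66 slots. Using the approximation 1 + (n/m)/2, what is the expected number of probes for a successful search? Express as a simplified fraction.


Computing expected probes:
alpha = 39/66
= 1 + alpha/2
= 1 + 39/(2*66)
= (2*66 + 39) / (2*66)
= 171/132 = 57/44


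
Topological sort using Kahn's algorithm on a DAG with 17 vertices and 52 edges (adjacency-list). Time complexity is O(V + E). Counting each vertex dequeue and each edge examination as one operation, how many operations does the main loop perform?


Kahn's algorithm:
  1. Compute in-degrees: O(V + E)
  2. Process queue: each vertex dequeued once (O(V))
     each edge examined once (O(E))
Total = V + E = 17 + 52 = 69


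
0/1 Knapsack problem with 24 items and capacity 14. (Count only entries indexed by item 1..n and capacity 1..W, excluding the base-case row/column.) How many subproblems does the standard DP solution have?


The DP table is indexed by (item, capacity).
Rows: 24 items
Columns: 14 capacity values (1 to W)
Total subproblems = 24 * 14 = 336


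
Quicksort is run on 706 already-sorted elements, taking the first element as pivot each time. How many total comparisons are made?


Sum of comparisons per partition:
705 + 704 + ... + 1 + 0
= 706 * (706 - 1) / 2
= 706 * 705 / 2
= 248865


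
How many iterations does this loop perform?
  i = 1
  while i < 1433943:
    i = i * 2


The loop variable doubles each iteration:
i = 1 -> 2 -> 4 -> 8 -> 16 -> 32 -> 64 -> 128 -> 256 -> 512 -> 1024 -> 2048 -> 4096 -> 8192 -> 16384 -> 32768 -> 65536 -> 131072 -> 262144 -> 524288 -> 1048576 -> 2097152 (stop, 2097152 >= 1433943)
Number of doublings = ceil(log2(1433943)) = 21


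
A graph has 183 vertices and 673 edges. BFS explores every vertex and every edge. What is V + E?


A full BFS traversal dequeues each vertex once and examines each edge once.
Vertex visits: 183
Edge visits: 673
V + E = 183 + 673 = 856


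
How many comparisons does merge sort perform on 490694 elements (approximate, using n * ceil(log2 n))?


Recursion depth: ceil(log2(490694)) = 19
Each recursion level merges n = 490694 elements
Total = 490694 * 19 = 9323186
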